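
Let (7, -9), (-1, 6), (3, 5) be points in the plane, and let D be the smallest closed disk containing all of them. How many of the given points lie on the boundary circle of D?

Call the three points A, B, C in the order given.
Side lengths²: AB² = 289, AC² = 212, BC² = 17.
Since AB² = 289 ≥ 212 + 17 = 229, the angle opposite AB is not acute, so the smallest enclosing circle has AB as diameter.
Centre = midpoint of AB = (3, -1.5), r² = 289/4 = 72.25.
The points at distance exactly r from the centre are (7, -9), (-1, 6) — 2 points.

2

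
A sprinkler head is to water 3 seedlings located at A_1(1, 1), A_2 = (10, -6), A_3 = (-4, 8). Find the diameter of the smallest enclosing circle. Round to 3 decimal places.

19.799

Side lengths²: A_1A_2² = 130, A_1A_3² = 74, A_2A_3² = 392.
Since A_2A_3² = 392 ≥ 130 + 74 = 204, the angle opposite A_2A_3 is not acute, so the smallest enclosing circle has A_2A_3 as diameter.
Centre = midpoint of A_2A_3 = (3, 1), r² = 392/4 = 98.
Diameter = 2r = 2√98 ≈ 19.799.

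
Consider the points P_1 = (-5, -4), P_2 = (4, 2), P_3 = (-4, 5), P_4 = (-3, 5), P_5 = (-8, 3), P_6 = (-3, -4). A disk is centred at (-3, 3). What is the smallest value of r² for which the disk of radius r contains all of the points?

53

The required radius is the distance from (-3, 3) to the farthest point.
Squared distances: 53, 50, 5, 4, 25, 49.
Maximum is 53, attained at P_1.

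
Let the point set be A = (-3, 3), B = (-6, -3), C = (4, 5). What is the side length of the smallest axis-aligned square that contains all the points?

The bounding box has width 10 and height 8.
An axis-aligned square enclosing the set must have side ≥ max(width, height).
So the minimum side is max(10, 8) = 10.

10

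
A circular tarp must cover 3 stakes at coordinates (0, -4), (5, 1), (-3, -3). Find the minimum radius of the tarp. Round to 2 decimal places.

4.47

Call the three points A, B, C in the order given.
Side lengths²: AB² = 50, AC² = 10, BC² = 80.
Since BC² = 80 ≥ 50 + 10 = 60, the angle opposite BC is not acute, so the smallest enclosing circle has BC as diameter.
Centre = midpoint of BC = (1, -1), r² = 80/4 = 20.
r = √20 ≈ 4.47.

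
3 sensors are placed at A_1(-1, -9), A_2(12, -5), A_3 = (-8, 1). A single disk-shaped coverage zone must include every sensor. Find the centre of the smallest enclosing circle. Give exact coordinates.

(2, -2)

Side lengths²: A_1A_2² = 185, A_1A_3² = 149, A_2A_3² = 436.
Since A_2A_3² = 436 ≥ 185 + 149 = 334, the angle opposite A_2A_3 is not acute, so the smallest enclosing circle has A_2A_3 as diameter.
Centre = midpoint of A_2A_3 = (2, -2), r² = 436/4 = 109.
Centre = (2, -2).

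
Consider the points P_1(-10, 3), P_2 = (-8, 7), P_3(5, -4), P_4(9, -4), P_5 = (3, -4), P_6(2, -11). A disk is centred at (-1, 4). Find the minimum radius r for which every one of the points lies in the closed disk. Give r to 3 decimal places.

The required radius is the distance from (-1, 4) to the farthest point.
Squared distances: 82, 58, 100, 164, 80, 234.
Maximum is 234, attained at P_6.
r = √234 ≈ 15.297.

15.297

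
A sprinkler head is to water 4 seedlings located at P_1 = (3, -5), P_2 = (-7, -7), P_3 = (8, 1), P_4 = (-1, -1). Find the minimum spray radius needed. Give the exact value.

A smallest enclosing disk is always determined by at most three of the input points on its boundary.
The farthest pair is P_2–P_3 with squared distance 289. The circle on this segment as diameter has centre (0.5, -3) and r² = 289/4 = 72.25.
Check P_1: distance² to centre = 10.25 ≤ 72.25, so it lies inside.
All remaining points lie in this disk, and no smaller disk contains both endpoints, so this is the minimum enclosing circle.
r = √(72.25) = 8.5.

8.5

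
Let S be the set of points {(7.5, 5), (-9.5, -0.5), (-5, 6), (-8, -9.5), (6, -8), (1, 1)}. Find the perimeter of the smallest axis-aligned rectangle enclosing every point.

Width = max x − min x = 7.5 − (-9.5) = 17.
Height = max y − min y = 6 − (-9.5) = 15.5.
Perimeter = 2(17 + 15.5) = 65.

65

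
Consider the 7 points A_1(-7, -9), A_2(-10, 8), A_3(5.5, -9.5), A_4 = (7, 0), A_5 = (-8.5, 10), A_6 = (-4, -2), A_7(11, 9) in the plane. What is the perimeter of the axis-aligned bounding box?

Width = max x − min x = 11 − (-10) = 21.
Height = max y − min y = 10 − (-9.5) = 19.5.
Perimeter = 2(21 + 19.5) = 81.

81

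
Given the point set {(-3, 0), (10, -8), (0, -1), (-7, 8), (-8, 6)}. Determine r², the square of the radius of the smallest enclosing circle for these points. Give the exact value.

The minimum enclosing circle of a finite set is fixed by two of the points (as a diameter) or three (as a circumcircle).
The farthest pair is (10, -8)–(-7, 8) with squared distance 545. The circle on this segment as diameter has centre (1.5, 0) and r² = 545/4 = 136.25.
Check (-3, 0): distance² to centre = 20.25 ≤ 136.25, so it lies inside.
All remaining points lie in this disk, and no smaller disk contains both endpoints, so this is the minimum enclosing circle.

136.25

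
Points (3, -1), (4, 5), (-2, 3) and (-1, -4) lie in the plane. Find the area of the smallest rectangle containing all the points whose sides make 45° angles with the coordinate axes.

In coordinates u = x + y, v = x − y the rectangle is axis-aligned; the map (x,y)→(u,v) scales areas by 2.
u-values: 2, 9, 1, -5; range = 9 − (-5) = 14.
v-values: 4, -1, -5, 3; range = 4 − (-5) = 9.
Area = (14 × 9) / 2 = 63.

63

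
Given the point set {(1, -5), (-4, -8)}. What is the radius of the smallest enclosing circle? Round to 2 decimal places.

2.92

The smallest circle enclosing two points has them as diameter endpoints.
Centre = midpoint = (-1.5, -6.5); r² = |(1, -5)−(-4, -8)|²/4 = 34/4 = 8.5.
r = √(8.5) ≈ 2.92.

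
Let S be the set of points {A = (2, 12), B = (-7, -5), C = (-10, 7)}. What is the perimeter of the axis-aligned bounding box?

Width = max x − min x = 2 − (-10) = 12.
Height = max y − min y = 12 − (-5) = 17.
Perimeter = 2(12 + 17) = 58.

58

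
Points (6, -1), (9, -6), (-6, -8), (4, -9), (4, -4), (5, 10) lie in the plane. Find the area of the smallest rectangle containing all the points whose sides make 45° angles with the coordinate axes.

In coordinates u = x + y, v = x − y the rectangle is axis-aligned; the map (x,y)→(u,v) scales areas by 2.
u-values: 5, 3, -14, -5, 0, 15; range = 15 − (-14) = 29.
v-values: 7, 15, 2, 13, 8, -5; range = 15 − (-5) = 20.
Area = (29 × 20) / 2 = 290.

290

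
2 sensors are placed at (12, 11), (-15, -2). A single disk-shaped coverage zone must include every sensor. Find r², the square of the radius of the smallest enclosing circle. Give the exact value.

The smallest circle enclosing two points has them as diameter endpoints.
Centre = midpoint = (-1.5, 4.5); r² = |(12, 11)−(-15, -2)|²/4 = 898/4 = 224.5.

224.5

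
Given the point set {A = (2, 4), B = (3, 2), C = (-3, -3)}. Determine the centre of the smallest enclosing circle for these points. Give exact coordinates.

Side lengths²: AB² = 5, AC² = 74, BC² = 61.
Since AC² = 74 ≥ 61 + 5 = 66, the angle opposite AC is not acute, so the smallest enclosing circle has AC as diameter.
Centre = midpoint of AC = (-0.5, 0.5), r² = 74/4 = 18.5.
Centre = (-0.5, 0.5).

(-0.5, 0.5)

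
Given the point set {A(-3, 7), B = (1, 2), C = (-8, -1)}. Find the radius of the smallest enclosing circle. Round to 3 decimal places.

Side lengths²: AB² = 41, AC² = 89, BC² = 90.
Since BC² = 90 < 89 + 41 = 130, the triangle is acute, so the smallest enclosing circle is the circumcircle.
Circumcentre = (-153/38, 79/38), r² = 18245/722.
r = √(18245/722) ≈ 5.027.

5.027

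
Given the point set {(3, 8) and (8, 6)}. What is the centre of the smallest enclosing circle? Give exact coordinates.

The smallest circle enclosing two points has them as diameter endpoints.
Centre = midpoint = (5.5, 7); r² = |(3, 8)−(8, 6)|²/4 = 29/4 = 7.25.
Centre = (5.5, 7).

(5.5, 7)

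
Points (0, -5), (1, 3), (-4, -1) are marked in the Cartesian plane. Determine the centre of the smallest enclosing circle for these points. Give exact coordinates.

(1/18, -17/18)

Call the three points A, B, C in the order given.
Side lengths²: AB² = 65, AC² = 32, BC² = 41.
Since AB² = 65 < 41 + 32 = 73, the triangle is acute, so the smallest enclosing circle is the circumcircle.
Circumcentre = (1/18, -17/18), r² = 2665/162.
Centre = (1/18, -17/18).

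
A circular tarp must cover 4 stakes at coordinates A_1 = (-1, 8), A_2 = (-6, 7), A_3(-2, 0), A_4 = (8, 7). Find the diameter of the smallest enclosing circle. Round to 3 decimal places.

The minimum enclosing circle is determined by three boundary points: A_2, A_3, A_4.
Their circumcentre is (1, 89/14) with r² = 9685/196.
The farthest remaining point A_1 is at distance² 1313/196 ≤ 9685/196.
Diameter = 2r = 2√(9685/196) ≈ 14.059.

14.059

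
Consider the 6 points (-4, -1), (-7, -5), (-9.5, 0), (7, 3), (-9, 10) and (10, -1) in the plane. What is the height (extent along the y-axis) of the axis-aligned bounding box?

max y = 10, min y = -5, so height = 15.

15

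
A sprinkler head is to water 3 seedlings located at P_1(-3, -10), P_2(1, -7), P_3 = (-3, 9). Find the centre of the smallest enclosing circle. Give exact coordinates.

Side lengths²: P_1P_2² = 25, P_1P_3² = 361, P_2P_3² = 272.
Since P_1P_3² = 361 ≥ 272 + 25 = 297, the angle opposite P_1P_3 is not acute, so the smallest enclosing circle has P_1P_3 as diameter.
Centre = midpoint of P_1P_3 = (-3, -0.5), r² = 361/4 = 90.25.
Centre = (-3, -0.5).

(-3, -0.5)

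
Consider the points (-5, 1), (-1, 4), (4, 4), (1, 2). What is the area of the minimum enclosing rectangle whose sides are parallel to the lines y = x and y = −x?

36

In coordinates u = x + y, v = x − y the rectangle is axis-aligned; the map (x,y)→(u,v) scales areas by 2.
u-values: -4, 3, 8, 3; range = 8 − (-4) = 12.
v-values: -6, -5, 0, -1; range = 0 − (-6) = 6.
Area = (12 × 6) / 2 = 36.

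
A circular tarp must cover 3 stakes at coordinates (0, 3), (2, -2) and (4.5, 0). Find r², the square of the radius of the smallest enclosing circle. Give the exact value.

15457/1936

Call the three points A, B, C in the order given.
Side lengths²: AB² = 29, AC² = 29.25, BC² = 10.25.
Since AC² = 29.25 < 29 + 10.25 = 39.25, the triangle is acute, so the smallest enclosing circle is the circumcircle.
Circumcentre = (79/44, 9/11), r² = 15457/1936.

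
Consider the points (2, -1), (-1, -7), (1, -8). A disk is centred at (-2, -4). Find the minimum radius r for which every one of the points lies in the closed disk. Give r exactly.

The required radius is the distance from (-2, -4) to the farthest point.
Squared distances: 25, 10, 25.
Maximum is 25, attained at (2, -1).
r = √25 = 5.

5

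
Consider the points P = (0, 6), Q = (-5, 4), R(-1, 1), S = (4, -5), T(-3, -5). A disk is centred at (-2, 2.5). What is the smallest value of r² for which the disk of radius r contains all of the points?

92.25

The required radius is the distance from (-2, 2.5) to the farthest point.
Squared distances: 16.25, 11.25, 3.25, 92.25, 57.25.
Maximum is 92.25, attained at S.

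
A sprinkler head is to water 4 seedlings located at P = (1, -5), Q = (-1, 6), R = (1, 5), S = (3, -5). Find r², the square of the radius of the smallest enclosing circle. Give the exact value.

34.25

A smallest enclosing disk is always determined by at most three of the input points on its boundary.
The farthest pair is Q–S with squared distance 137. The circle on this segment as diameter has centre (1, 0.5) and r² = 137/4 = 34.25.
Check P: distance² to centre = 30.25 ≤ 34.25, so it lies inside.
All remaining points lie in this disk, and no smaller disk contains both endpoints, so this is the minimum enclosing circle.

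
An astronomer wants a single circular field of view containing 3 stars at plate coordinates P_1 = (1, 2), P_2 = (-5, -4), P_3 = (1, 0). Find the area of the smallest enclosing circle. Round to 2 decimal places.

Side lengths²: P_1P_2² = 72, P_1P_3² = 4, P_2P_3² = 52.
Since P_1P_2² = 72 ≥ 52 + 4 = 56, the angle opposite P_1P_2 is not acute, so the smallest enclosing circle has P_1P_2 as diameter.
Centre = midpoint of P_1P_2 = (-2, -1), r² = 72/4 = 18.
Area = π·r² = π·18 ≈ 56.55.

56.55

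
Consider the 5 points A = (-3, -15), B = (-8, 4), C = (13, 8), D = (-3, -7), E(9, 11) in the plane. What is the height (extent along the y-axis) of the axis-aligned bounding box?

26

max y = 11, min y = -15, so height = 26.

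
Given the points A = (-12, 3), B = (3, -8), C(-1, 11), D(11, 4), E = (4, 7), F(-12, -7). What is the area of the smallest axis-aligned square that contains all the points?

529

The bounding box has width 23 and height 19.
An axis-aligned square enclosing the set must have side ≥ max(width, height).
So the minimum side is max(23, 19) = 23.
Area = 23² = 529.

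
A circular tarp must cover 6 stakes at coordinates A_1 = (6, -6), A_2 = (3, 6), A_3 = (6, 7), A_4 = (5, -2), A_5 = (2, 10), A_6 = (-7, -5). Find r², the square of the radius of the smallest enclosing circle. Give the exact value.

85

The minimum enclosing circle of a finite set is fixed by two of the points (as a diameter) or three (as a circumcircle).
The minimum enclosing circle is determined by three boundary points: A_1, A_5, A_6.
Their circumcentre is (0, 1) with r² = 85.
The farthest remaining point A_3 is at distance² 72 ≤ 85.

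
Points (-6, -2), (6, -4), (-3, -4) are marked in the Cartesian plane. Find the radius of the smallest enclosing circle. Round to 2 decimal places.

6.08

Call the three points A, B, C in the order given.
Side lengths²: AB² = 148, AC² = 13, BC² = 81.
Since AB² = 148 ≥ 81 + 13 = 94, the angle opposite AB is not acute, so the smallest enclosing circle has AB as diameter.
Centre = midpoint of AB = (0, -3), r² = 148/4 = 37.
r = √37 ≈ 6.08.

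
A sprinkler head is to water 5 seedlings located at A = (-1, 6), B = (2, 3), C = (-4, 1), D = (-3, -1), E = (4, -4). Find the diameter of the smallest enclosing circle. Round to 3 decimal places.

The minimum enclosing circle of a finite set is fixed by two of the points (as a diameter) or three (as a circumcircle).
The farthest pair is A–E with squared distance 125. The circle on this segment as diameter has centre (1.5, 1) and r² = 125/4 = 31.25.
Check B: distance² to centre = 4.25 ≤ 31.25, so it lies inside.
All remaining points lie in this disk, and no smaller disk contains both endpoints, so this is the minimum enclosing circle.
Diameter = 2r = 2√(31.25) ≈ 11.180.

11.180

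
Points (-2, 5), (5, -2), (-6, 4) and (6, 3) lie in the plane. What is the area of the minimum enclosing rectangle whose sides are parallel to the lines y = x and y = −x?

93.5

In coordinates u = x + y, v = x − y the rectangle is axis-aligned; the map (x,y)→(u,v) scales areas by 2.
u-values: 3, 3, -2, 9; range = 9 − (-2) = 11.
v-values: -7, 7, -10, 3; range = 7 − (-10) = 17.
Area = (11 × 17) / 2 = 93.5.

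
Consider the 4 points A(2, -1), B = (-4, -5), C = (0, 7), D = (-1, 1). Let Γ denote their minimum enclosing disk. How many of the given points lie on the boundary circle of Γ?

2

A smallest enclosing disk is always determined by at most three of the input points on its boundary.
The farthest pair is B–C with squared distance 160. The circle on this segment as diameter has centre (-2, 1) and r² = 160/4 = 40.
Check A: distance² to centre = 20 ≤ 40, so it lies inside.
All remaining points lie in this disk, and no smaller disk contains both endpoints, so this is the minimum enclosing circle.
The points at distance exactly r from the centre are B, C — 2 points.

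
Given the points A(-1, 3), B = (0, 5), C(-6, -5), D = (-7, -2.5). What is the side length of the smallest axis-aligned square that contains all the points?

10

The bounding box has width 7 and height 10.
An axis-aligned square enclosing the set must have side ≥ max(width, height).
So the minimum side is max(7, 10) = 10.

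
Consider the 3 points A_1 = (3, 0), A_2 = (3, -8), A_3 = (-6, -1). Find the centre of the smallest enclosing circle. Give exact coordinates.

(-10/9, -4)

Side lengths²: A_1A_2² = 64, A_1A_3² = 82, A_2A_3² = 130.
Since A_2A_3² = 130 < 82 + 64 = 146, the triangle is acute, so the smallest enclosing circle is the circumcircle.
Circumcentre = (-10/9, -4), r² = 2665/81.
Centre = (-10/9, -4).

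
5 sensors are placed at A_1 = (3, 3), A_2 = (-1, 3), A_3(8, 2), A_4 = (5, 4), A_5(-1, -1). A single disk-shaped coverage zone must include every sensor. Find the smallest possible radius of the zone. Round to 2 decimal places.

By Welzl's lemma the MEC is supported by two points (diametrically opposite) or three points (on a circumcircle).
The minimum enclosing circle is determined by three boundary points: A_2, A_3, A_5.
Their circumcentre is (10/3, 1) with r² = 205/9.
The farthest remaining point A_4 is at distance² 106/9 ≤ 205/9.
r = √(205/9) ≈ 4.77.

4.77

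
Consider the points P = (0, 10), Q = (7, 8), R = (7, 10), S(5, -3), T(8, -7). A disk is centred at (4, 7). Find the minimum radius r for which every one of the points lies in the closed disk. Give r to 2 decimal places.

The required radius is the distance from (4, 7) to the farthest point.
Squared distances: 25, 10, 18, 101, 212.
Maximum is 212, attained at T.
r = √212 ≈ 14.56.

14.56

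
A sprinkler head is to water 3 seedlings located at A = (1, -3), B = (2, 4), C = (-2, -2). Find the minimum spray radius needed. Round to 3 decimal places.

Side lengths²: AB² = 50, AC² = 10, BC² = 52.
Since BC² = 52 < 50 + 10 = 60, the triangle is acute, so the smallest enclosing circle is the circumcircle.
Circumcentre = (6/11, 7/11), r² = 1625/121.
r = √(1625/121) ≈ 3.665.

3.665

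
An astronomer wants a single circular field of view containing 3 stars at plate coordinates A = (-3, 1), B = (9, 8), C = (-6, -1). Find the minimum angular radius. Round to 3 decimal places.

8.746

Side lengths²: AB² = 193, AC² = 13, BC² = 306.
Since BC² = 306 ≥ 193 + 13 = 206, the angle opposite BC is not acute, so the smallest enclosing circle has BC as diameter.
Centre = midpoint of BC = (1.5, 3.5), r² = 306/4 = 76.5.
r = √(76.5) ≈ 8.746.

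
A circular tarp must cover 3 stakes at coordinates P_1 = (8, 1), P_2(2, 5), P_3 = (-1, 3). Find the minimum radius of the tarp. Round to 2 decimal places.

4.61

Side lengths²: P_1P_2² = 52, P_1P_3² = 85, P_2P_3² = 13.
Since P_1P_3² = 85 ≥ 52 + 13 = 65, the angle opposite P_1P_3 is not acute, so the smallest enclosing circle has P_1P_3 as diameter.
Centre = midpoint of P_1P_3 = (3.5, 2), r² = 85/4 = 21.25.
r = √(21.25) ≈ 4.61.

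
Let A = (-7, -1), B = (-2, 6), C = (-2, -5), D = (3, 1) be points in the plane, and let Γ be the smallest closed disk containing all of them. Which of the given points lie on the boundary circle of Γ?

By Welzl's lemma the MEC is supported by two points (diametrically opposite) or three points (on a circumcircle).
The farthest pair is B–C with squared distance 121. The circle on this segment as diameter has centre (-2, 0.5) and r² = 121/4 = 30.25.
Check A: distance² to centre = 27.25 ≤ 30.25, so it lies inside.
All remaining points lie in this disk, and no smaller disk contains both endpoints, so this is the minimum enclosing circle.
The points at distance exactly r from the centre are B, C — 2 points.

B, C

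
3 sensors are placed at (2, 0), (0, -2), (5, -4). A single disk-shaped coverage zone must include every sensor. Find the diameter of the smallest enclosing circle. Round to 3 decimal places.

5.440

Call the three points A, B, C in the order given.
Side lengths²: AB² = 8, AC² = 25, BC² = 29.
Since BC² = 29 < 25 + 8 = 33, the triangle is acute, so the smallest enclosing circle is the circumcircle.
Circumcentre = (37/14, -37/14), r² = 725/98.
Diameter = 2r = 2√(725/98) ≈ 5.440.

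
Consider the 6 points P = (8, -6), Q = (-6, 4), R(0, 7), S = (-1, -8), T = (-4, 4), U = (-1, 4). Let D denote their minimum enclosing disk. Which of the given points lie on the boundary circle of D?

P, Q

By Welzl's lemma the MEC is supported by two points (diametrically opposite) or three points (on a circumcircle).
The farthest pair is P–Q with squared distance 296. The circle on this segment as diameter has centre (1, -1) and r² = 296/4 = 74.
Check R: distance² to centre = 65 ≤ 74, so it lies inside.
All remaining points lie in this disk, and no smaller disk contains both endpoints, so this is the minimum enclosing circle.
The points at distance exactly r from the centre are P, Q — 2 points.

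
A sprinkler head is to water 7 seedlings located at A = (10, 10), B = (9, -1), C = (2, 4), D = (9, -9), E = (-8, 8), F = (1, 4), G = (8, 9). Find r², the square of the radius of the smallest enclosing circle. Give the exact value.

A smallest enclosing disk is always determined by at most three of the input points on its boundary.
The minimum enclosing circle is determined by three boundary points: A, D, E.
Their circumcentre is (1.9, 0.9) with r² = 148.42.
The farthest remaining point G is at distance² 102.82 ≤ 148.42.

148.42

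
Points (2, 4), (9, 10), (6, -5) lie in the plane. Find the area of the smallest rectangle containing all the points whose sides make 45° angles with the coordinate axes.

In coordinates u = x + y, v = x − y the rectangle is axis-aligned; the map (x,y)→(u,v) scales areas by 2.
u-values: 6, 19, 1; range = 19 − 1 = 18.
v-values: -2, -1, 11; range = 11 − (-2) = 13.
Area = (18 × 13) / 2 = 117.

117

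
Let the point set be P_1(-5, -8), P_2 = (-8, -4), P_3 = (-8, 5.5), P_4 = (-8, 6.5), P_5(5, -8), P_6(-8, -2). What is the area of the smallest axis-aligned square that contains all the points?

210.25

The bounding box has width 13 and height 14.5.
An axis-aligned square enclosing the set must have side ≥ max(width, height).
So the minimum side is max(13, 14.5) = 14.5.
Area = 14.5² = 210.25.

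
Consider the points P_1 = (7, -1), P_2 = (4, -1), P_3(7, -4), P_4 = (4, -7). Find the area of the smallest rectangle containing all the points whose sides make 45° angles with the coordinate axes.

In coordinates u = x + y, v = x − y the rectangle is axis-aligned; the map (x,y)→(u,v) scales areas by 2.
u-values: 6, 3, 3, -3; range = 6 − (-3) = 9.
v-values: 8, 5, 11, 11; range = 11 − 5 = 6.
Area = (9 × 6) / 2 = 27.

27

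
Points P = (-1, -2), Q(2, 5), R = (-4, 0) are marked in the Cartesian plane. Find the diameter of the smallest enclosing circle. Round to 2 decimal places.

7.94

Side lengths²: PQ² = 58, PR² = 13, QR² = 61.
Since QR² = 61 < 58 + 13 = 71, the triangle is acute, so the smallest enclosing circle is the circumcircle.
Circumcentre = (-29/54, 35/18), r² = 22997/1458.
Diameter = 2r = 2√(22997/1458) ≈ 7.94.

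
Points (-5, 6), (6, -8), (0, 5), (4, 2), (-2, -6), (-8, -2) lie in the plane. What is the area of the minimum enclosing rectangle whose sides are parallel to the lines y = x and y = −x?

200

In coordinates u = x + y, v = x − y the rectangle is axis-aligned; the map (x,y)→(u,v) scales areas by 2.
u-values: 1, -2, 5, 6, -8, -10; range = 6 − (-10) = 16.
v-values: -11, 14, -5, 2, 4, -6; range = 14 − (-11) = 25.
Area = (16 × 25) / 2 = 200.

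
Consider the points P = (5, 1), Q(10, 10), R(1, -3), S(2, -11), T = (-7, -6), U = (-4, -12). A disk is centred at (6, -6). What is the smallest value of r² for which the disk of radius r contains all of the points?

The required radius is the distance from (6, -6) to the farthest point.
Squared distances: 50, 272, 34, 41, 169, 136.
Maximum is 272, attained at Q.

272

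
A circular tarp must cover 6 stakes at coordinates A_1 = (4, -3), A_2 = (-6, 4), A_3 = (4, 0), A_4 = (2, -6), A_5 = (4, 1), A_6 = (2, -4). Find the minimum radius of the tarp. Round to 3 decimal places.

By Welzl's lemma the MEC is supported by two points (diametrically opposite) or three points (on a circumcircle).
The farthest pair is A_2–A_4 with squared distance 164. The circle on this segment as diameter has centre (-2, -1) and r² = 164/4 = 41.
Check A_1: distance² to centre = 40 ≤ 41, so it lies inside.
All remaining points lie in this disk, and no smaller disk contains both endpoints, so this is the minimum enclosing circle.
r = √41 ≈ 6.403.

6.403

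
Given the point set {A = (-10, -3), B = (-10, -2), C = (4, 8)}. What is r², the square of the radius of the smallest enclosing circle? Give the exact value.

Side lengths²: AB² = 1, AC² = 317, BC² = 296.
Since AC² = 317 ≥ 296 + 1 = 297, the angle opposite AC is not acute, so the smallest enclosing circle has AC as diameter.
Centre = midpoint of AC = (-3, 2.5), r² = 317/4 = 79.25.

79.25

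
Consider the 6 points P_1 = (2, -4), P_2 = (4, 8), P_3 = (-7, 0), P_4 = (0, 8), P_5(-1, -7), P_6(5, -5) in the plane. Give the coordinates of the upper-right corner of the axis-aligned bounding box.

(5, 8)

x-range [-7, 5], y-range [-7, 8].
The upper-right corner is (5, 8).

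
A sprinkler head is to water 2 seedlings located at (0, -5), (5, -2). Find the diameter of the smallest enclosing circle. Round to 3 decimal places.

The smallest circle enclosing two points has them as diameter endpoints.
Centre = midpoint = (2.5, -3.5); r² = |(0, -5)−(5, -2)|²/4 = 34/4 = 8.5.
Diameter = 2r = 2√(8.5) ≈ 5.831.

5.831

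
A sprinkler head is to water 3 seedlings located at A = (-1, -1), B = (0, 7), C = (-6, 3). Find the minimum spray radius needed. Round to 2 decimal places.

4.23

Side lengths²: AB² = 65, AC² = 41, BC² = 52.
Since AB² = 65 < 52 + 41 = 93, the triangle is acute, so the smallest enclosing circle is the circumcircle.
Circumcentre = (-39/22, 139/44), r² = 34645/1936.
r = √(34645/1936) ≈ 4.23.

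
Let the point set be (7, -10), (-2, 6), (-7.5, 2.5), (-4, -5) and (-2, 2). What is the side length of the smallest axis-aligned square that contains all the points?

16

The bounding box has width 14.5 and height 16.
An axis-aligned square enclosing the set must have side ≥ max(width, height).
So the minimum side is max(14.5, 16) = 16.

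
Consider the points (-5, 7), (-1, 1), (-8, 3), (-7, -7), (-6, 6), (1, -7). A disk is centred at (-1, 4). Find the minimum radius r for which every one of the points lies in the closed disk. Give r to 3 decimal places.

The required radius is the distance from (-1, 4) to the farthest point.
Squared distances: 25, 9, 50, 157, 29, 125.
Maximum is 157, attained at (-7, -7).
r = √157 ≈ 12.530.

12.530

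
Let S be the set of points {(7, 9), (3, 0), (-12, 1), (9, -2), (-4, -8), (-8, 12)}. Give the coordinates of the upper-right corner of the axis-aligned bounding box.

x-range [-12, 9], y-range [-8, 12].
The upper-right corner is (9, 12).

(9, 12)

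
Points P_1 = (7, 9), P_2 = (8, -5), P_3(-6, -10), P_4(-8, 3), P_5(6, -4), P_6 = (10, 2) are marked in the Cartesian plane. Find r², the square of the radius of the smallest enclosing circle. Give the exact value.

132.5

The minimum enclosing circle of a finite set is fixed by two of the points (as a diameter) or three (as a circumcircle).
The farthest pair is P_1–P_3 with squared distance 530. The circle on this segment as diameter has centre (0.5, -0.5) and r² = 530/4 = 132.5.
Check P_2: distance² to centre = 76.5 ≤ 132.5, so it lies inside.
All remaining points lie in this disk, and no smaller disk contains both endpoints, so this is the minimum enclosing circle.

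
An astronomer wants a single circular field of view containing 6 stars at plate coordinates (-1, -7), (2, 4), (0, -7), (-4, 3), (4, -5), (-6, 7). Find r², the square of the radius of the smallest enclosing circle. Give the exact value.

A smallest enclosing disk is always determined by at most three of the input points on its boundary.
The minimum enclosing circle is determined by three boundary points: (0, -7), (4, -5), (-6, 7).
Their circumcentre is (-23/17, 12/17) with r² = 17690/289.
The farthest remaining point (-1, -7) is at distance² 17197/289 ≤ 17690/289.

17690/289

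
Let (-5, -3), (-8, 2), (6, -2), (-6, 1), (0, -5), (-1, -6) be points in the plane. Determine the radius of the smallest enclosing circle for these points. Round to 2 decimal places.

7.28

By Welzl's lemma the MEC is supported by two points (diametrically opposite) or three points (on a circumcircle).
The farthest pair is (-8, 2)–(6, -2) with squared distance 212. The circle on this segment as diameter has centre (-1, 0) and r² = 212/4 = 53.
Check (-5, -3): distance² to centre = 25 ≤ 53, so it lies inside.
All remaining points lie in this disk, and no smaller disk contains both endpoints, so this is the minimum enclosing circle.
r = √53 ≈ 7.28.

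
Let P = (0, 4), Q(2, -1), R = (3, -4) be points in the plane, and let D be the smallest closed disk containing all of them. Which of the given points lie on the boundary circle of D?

Side lengths²: PQ² = 29, PR² = 73, QR² = 10.
Since PR² = 73 ≥ 29 + 10 = 39, the angle opposite PR is not acute, so the smallest enclosing circle has PR as diameter.
Centre = midpoint of PR = (1.5, 0), r² = 73/4 = 18.25.
The points at distance exactly r from the centre are P, R — 2 points.

P, R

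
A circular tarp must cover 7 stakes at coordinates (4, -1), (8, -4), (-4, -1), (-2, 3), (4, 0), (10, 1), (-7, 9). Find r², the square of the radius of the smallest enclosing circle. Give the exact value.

98.5

The minimum enclosing circle of a finite set is fixed by two of the points (as a diameter) or three (as a circumcircle).
The farthest pair is (8, -4)–(-7, 9) with squared distance 394. The circle on this segment as diameter has centre (0.5, 2.5) and r² = 394/4 = 98.5.
Check (4, -1): distance² to centre = 24.5 ≤ 98.5, so it lies inside.
All remaining points lie in this disk, and no smaller disk contains both endpoints, so this is the minimum enclosing circle.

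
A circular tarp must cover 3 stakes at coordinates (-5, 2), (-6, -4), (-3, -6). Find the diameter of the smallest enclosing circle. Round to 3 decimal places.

8.246

Call the three points A, B, C in the order given.
Side lengths²: AB² = 37, AC² = 68, BC² = 13.
Since AC² = 68 ≥ 37 + 13 = 50, the angle opposite AC is not acute, so the smallest enclosing circle has AC as diameter.
Centre = midpoint of AC = (-4, -2), r² = 68/4 = 17.
Diameter = 2r = 2√17 ≈ 8.246.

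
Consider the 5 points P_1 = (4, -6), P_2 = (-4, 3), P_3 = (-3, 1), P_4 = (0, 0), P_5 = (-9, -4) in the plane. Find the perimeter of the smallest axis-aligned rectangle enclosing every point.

44

Width = max x − min x = 4 − (-9) = 13.
Height = max y − min y = 3 − (-6) = 9.
Perimeter = 2(13 + 9) = 44.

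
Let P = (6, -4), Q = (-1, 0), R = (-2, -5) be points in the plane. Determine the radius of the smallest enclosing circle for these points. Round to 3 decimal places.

Side lengths²: PQ² = 65, PR² = 65, QR² = 26.
Since PR² = 65 < 65 + 26 = 91, the triangle is acute, so the smallest enclosing circle is the circumcircle.
Circumcentre = (11/6, -19/6), r² = 325/18.
r = √(325/18) ≈ 4.249.

4.249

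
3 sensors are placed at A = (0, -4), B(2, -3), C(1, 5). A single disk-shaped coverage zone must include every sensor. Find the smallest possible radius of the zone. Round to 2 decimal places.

Side lengths²: AB² = 5, AC² = 82, BC² = 65.
Since AC² = 82 ≥ 65 + 5 = 70, the angle opposite AC is not acute, so the smallest enclosing circle has AC as diameter.
Centre = midpoint of AC = (0.5, 0.5), r² = 82/4 = 20.5.
r = √(20.5) ≈ 4.53.

4.53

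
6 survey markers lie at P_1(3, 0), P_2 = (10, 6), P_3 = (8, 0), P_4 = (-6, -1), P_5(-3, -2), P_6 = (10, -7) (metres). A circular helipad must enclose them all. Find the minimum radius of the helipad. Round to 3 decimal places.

9.326

The minimum enclosing circle is determined by three boundary points: P_2, P_4, P_6.
Their circumcentre is (3.3125, -0.5) with r² = 86.97265625.
The farthest remaining point P_5 is at distance² 42.09765625 ≤ 86.97265625.
r = √(86.97265625) ≈ 9.326.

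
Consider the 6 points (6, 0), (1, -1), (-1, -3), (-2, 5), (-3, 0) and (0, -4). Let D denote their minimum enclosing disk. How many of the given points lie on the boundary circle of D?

3

The minimum enclosing circle of a finite set is fixed by two of the points (as a diameter) or three (as a circumcircle).
The minimum enclosing circle is determined by three boundary points: (6, 0), (-2, 5), (0, -4).
Their circumcentre is (32/31, 59/62) with r² = 98345/3844.
The farthest remaining point (-1, -3) is at distance² 75901/3844 ≤ 98345/3844.
The points at distance exactly r from the centre are (6, 0), (-2, 5), (0, -4) — 3 points.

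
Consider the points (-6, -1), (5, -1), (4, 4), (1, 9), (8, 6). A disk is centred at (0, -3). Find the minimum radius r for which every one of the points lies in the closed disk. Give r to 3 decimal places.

12.042

The required radius is the distance from (0, -3) to the farthest point.
Squared distances: 40, 29, 65, 145, 145.
Maximum is 145, attained at (1, 9).
r = √145 ≈ 12.042.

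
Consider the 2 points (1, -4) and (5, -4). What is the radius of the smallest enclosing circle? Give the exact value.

The smallest circle enclosing two points has them as diameter endpoints.
Centre = midpoint = (3, -4); r² = |(1, -4)−(5, -4)|²/4 = 16/4 = 4.
r = √4 = 2.

2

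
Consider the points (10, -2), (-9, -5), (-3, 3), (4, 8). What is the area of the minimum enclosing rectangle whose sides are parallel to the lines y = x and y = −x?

234

In coordinates u = x + y, v = x − y the rectangle is axis-aligned; the map (x,y)→(u,v) scales areas by 2.
u-values: 8, -14, 0, 12; range = 12 − (-14) = 26.
v-values: 12, -4, -6, -4; range = 12 − (-6) = 18.
Area = (26 × 18) / 2 = 234.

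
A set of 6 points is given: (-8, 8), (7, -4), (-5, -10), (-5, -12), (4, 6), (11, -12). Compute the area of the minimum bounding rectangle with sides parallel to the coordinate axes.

380

x ranges over [-8, 11], width 19.
y ranges over [-12, 8], height 20.
Area = 19 × 20 = 380.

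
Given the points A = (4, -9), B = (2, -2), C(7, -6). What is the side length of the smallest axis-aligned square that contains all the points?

The bounding box has width 5 and height 7.
An axis-aligned square enclosing the set must have side ≥ max(width, height).
So the minimum side is max(5, 7) = 7.

7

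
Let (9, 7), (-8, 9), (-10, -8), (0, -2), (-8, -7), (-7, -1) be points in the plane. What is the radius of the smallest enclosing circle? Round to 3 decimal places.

By Welzl's lemma the MEC is supported by two points (diametrically opposite) or three points (on a circumcircle).
The farthest pair is (9, 7)–(-10, -8) with squared distance 586. The circle on this segment as diameter has centre (-0.5, -0.5) and r² = 586/4 = 146.5.
Check (-8, 9): distance² to centre = 146.5 ≤ 146.5, so it lies inside.
All remaining points lie in this disk, and no smaller disk contains both endpoints, so this is the minimum enclosing circle.
r = √(146.5) ≈ 12.104.

12.104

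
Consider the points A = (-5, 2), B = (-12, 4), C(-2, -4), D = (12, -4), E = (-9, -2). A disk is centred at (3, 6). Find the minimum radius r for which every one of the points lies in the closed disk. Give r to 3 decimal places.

The required radius is the distance from (3, 6) to the farthest point.
Squared distances: 80, 229, 125, 181, 208.
Maximum is 229, attained at B.
r = √229 ≈ 15.133.

15.133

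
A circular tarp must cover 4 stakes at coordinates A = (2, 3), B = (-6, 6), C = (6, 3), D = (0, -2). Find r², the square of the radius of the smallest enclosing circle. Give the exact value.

25925/676

The minimum enclosing circle is determined by three boundary points: B, C, D.
Their circumcentre is (-1/13, 109/26) with r² = 25925/676.
The farthest remaining point A is at distance² 3877/676 ≤ 25925/676.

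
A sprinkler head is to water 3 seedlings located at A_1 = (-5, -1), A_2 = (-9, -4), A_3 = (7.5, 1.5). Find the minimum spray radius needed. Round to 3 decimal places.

Side lengths²: A_1A_2² = 25, A_1A_3² = 162.5, A_2A_3² = 302.5.
Since A_2A_3² = 302.5 ≥ 162.5 + 25 = 187.5, the angle opposite A_2A_3 is not acute, so the smallest enclosing circle has A_2A_3 as diameter.
Centre = midpoint of A_2A_3 = (-0.75, -1.25), r² = 302.5/4 = 75.625.
r = √(75.625) ≈ 8.696.

8.696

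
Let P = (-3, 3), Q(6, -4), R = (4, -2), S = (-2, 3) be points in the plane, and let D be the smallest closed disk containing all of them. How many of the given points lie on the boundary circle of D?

The minimum enclosing circle of a finite set is fixed by two of the points (as a diameter) or three (as a circumcircle).
The farthest pair is P–Q with squared distance 130. The circle on this segment as diameter has centre (1.5, -0.5) and r² = 130/4 = 32.5.
Check R: distance² to centre = 8.5 ≤ 32.5, so it lies inside.
All remaining points lie in this disk, and no smaller disk contains both endpoints, so this is the minimum enclosing circle.
The points at distance exactly r from the centre are P, Q — 2 points.

2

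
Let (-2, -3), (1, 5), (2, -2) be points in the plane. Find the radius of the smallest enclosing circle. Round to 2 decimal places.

Call the three points A, B, C in the order given.
Side lengths²: AB² = 73, AC² = 17, BC² = 50.
Since AB² = 73 ≥ 50 + 17 = 67, the angle opposite AB is not acute, so the smallest enclosing circle has AB as diameter.
Centre = midpoint of AB = (-0.5, 1), r² = 73/4 = 18.25.
r = √(18.25) ≈ 4.27.

4.27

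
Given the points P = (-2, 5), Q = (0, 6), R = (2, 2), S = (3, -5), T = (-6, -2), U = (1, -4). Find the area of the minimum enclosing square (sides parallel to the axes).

The bounding box has width 9 and height 11.
An axis-aligned square enclosing the set must have side ≥ max(width, height).
So the minimum side is max(9, 11) = 11.
Area = 11² = 121.

121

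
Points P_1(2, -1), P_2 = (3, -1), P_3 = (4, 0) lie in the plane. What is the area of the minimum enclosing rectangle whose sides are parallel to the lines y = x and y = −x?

1.5

In coordinates u = x + y, v = x − y the rectangle is axis-aligned; the map (x,y)→(u,v) scales areas by 2.
u-values: 1, 2, 4; range = 4 − 1 = 3.
v-values: 3, 4, 4; range = 4 − 3 = 1.
Area = (3 × 1) / 2 = 1.5.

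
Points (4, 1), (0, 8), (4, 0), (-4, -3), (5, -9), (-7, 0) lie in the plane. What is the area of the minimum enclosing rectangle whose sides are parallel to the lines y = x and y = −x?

In coordinates u = x + y, v = x − y the rectangle is axis-aligned; the map (x,y)→(u,v) scales areas by 2.
u-values: 5, 8, 4, -7, -4, -7; range = 8 − (-7) = 15.
v-values: 3, -8, 4, -1, 14, -7; range = 14 − (-8) = 22.
Area = (15 × 22) / 2 = 165.

165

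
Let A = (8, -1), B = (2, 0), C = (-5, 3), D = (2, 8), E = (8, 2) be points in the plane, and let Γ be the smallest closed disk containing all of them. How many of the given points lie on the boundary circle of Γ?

A smallest enclosing disk is always determined by at most three of the input points on its boundary.
The minimum enclosing circle is determined by three boundary points: A, C, D.
Their circumcentre is (97/62, 75/62) with r² = 88985/1922.
The farthest remaining point E is at distance² 80801/1922 ≤ 88985/1922.
The points at distance exactly r from the centre are A, C, D — 3 points.

3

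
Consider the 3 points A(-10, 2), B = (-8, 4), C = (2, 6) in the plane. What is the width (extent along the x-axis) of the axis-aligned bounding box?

12

max x = 2, min x = -10, so width = 12.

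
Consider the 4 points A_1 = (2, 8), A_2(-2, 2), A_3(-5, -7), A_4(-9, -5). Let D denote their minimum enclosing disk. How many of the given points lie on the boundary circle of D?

A smallest enclosing disk is always determined by at most three of the input points on its boundary.
The minimum enclosing circle is determined by three boundary points: A_1, A_3, A_4.
Their circumcentre is (-123/37, 50/37) with r² = 99325/1369.
The farthest remaining point A_2 is at distance² 2977/1369 ≤ 99325/1369.
The points at distance exactly r from the centre are A_1, A_3, A_4 — 3 points.

3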